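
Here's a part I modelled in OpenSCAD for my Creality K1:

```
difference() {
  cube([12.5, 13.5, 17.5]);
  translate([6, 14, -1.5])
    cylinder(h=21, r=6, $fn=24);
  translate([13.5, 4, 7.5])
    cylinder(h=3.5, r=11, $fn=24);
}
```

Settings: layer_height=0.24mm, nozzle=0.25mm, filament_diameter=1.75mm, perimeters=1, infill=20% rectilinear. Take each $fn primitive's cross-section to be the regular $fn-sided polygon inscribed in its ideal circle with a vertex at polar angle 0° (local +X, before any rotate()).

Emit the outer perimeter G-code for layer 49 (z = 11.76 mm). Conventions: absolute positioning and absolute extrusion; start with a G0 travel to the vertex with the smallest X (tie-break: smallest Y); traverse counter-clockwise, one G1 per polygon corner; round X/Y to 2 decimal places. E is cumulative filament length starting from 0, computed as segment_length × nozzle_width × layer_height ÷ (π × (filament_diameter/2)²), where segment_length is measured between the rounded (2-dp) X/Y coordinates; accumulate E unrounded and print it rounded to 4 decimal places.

At z = 11.76 mm: the cube (footprint 12.5×13.5) is included at this height; the r=6 cylinder at (6, 14) contributes a regular 24-gon of circumradius 6; the cylinder at (13.5, 4) is absent (z outside [7.5, 11]); Subtracting the remaining from the first: starting from the 12.5×13.5 cube, the r=6 cylinder at (6, 14) partially overlaps it — only the 49.94 mm² overlap (of its 111.81 mm²) is removed, clipping the outline — 1 connected region. The outline is a single polygon with 17 vertices. Extrusion per mm of travel: 0.25 × 0.24 / (π × 0.875²) = 0.024945. Accumulating E over each segment gives final E = 1.4451.

G0 X0.00 Y0.00 Z11.76
G1 X12.50 Y0.00 E0.3118
G1 X12.50 Y13.50 E0.6486
G1 X11.93 Y13.50 E0.6628
G1 X11.80 Y12.45 E0.6892
G1 X11.20 Y11.00 E0.7283
G1 X10.24 Y9.76 E0.7674
G1 X9.00 Y8.80 E0.8066
G1 X7.55 Y8.20 E0.8457
G1 X6.00 Y8.00 E0.8847
G1 X4.45 Y8.20 E0.9237
G1 X3.00 Y8.80 E0.9628
G1 X1.76 Y9.76 E1.0019
G1 X0.80 Y11.00 E1.0411
G1 X0.20 Y12.45 E1.0802
G1 X0.07 Y13.50 E1.1066
G1 X0.00 Y13.50 E1.1083
G1 X0.00 Y0.00 E1.4451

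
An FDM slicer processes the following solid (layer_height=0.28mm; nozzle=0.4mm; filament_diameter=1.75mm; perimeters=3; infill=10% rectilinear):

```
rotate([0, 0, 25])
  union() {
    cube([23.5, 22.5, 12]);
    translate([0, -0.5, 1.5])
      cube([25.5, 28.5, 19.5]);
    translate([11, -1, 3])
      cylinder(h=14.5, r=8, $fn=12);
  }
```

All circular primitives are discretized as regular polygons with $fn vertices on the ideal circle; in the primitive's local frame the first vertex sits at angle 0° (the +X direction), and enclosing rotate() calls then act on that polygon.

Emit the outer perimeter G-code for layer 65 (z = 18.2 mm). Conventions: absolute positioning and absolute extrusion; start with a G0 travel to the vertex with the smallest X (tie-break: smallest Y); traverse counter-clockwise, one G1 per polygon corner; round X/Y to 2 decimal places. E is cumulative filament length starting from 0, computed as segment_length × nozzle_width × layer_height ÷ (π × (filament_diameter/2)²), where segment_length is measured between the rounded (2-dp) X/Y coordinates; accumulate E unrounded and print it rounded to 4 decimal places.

G0 X-11.83 Y25.38 Z18.20
G1 X0.21 Y-0.45 E1.3270
G1 X23.32 Y10.32 E2.5142
G1 X11.28 Y36.15 E3.8412
G1 X-11.83 Y25.38 E5.0284

At z = 18.2 mm: the cube does not reach this height (z outside [0, 12]); the 25.5×28.5 cube at (0, -0.5) contributes its full rectangle; the cylinder at (11, -1) is not intersected at this z (z outside [3, 17.5]); Combining (union): only the 25.5×28.5 cube at (0, -0.5) is present, so the union is just that shape — 1 connected region; (whole slice rotated 25° about Z — lengths, areas and connectivity unchanged). The outline is a single polygon with 4 vertices. Extrusion per mm of travel: 0.4 × 0.28 / (π × 0.875²) = 0.046564. Accumulating E over each segment gives final E = 5.0284.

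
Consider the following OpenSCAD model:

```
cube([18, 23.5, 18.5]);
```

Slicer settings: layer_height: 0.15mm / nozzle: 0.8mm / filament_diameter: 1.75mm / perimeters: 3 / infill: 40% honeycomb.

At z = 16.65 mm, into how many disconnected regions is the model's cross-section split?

At z = 16.65 mm: the cube is present — its section is the full 18×23.5 rectangle. The result has 1 disconnected region.

1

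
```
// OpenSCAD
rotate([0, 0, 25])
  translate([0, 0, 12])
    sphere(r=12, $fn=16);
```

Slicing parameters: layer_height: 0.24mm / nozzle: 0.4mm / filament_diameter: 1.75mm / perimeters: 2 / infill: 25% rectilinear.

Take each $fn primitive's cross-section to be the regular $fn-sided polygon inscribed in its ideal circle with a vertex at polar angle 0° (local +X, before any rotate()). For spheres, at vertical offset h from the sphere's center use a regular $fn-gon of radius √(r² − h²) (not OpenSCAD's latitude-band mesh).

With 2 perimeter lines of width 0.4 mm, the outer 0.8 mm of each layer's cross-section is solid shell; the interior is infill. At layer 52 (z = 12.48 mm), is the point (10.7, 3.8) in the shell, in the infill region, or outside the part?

At z = 12.48 mm: the sphere: section is a regular 16-gon, circumradius = √(r²−h²) = √(12²−0.48²) = 11.990; (rotated 25° about Z; rotation is an isometry so areas/perimeters/island counts are preserved). Overall, the cross-section is a single solid region. Undo the 25° rotation: the query point maps to (11.303, -1.078) in the un-rotated model frame. The nearest boundary edge runs (11.08, -4.59)→(11.99, 0.00); distance from the point to it = 0.46 mm. The point is inside the cross-section, 0.46 mm from the nearest boundary — within the 0.8 mm shell band (2 × 0.4).

shell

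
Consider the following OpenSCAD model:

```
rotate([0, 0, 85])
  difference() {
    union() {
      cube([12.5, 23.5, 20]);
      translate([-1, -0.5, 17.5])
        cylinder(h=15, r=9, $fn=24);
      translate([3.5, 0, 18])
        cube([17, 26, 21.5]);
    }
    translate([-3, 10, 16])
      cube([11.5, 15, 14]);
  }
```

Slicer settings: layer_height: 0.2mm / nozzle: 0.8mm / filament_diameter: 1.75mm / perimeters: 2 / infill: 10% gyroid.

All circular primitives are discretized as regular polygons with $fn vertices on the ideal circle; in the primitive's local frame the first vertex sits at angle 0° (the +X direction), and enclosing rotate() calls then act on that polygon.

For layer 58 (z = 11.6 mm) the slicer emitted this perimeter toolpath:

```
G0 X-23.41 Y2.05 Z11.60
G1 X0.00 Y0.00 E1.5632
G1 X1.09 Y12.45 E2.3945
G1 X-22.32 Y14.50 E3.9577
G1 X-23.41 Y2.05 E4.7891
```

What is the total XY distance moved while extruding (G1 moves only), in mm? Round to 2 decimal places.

71.99 mm

Sum the Euclidean lengths of each G1 segment: total = 71.99 mm.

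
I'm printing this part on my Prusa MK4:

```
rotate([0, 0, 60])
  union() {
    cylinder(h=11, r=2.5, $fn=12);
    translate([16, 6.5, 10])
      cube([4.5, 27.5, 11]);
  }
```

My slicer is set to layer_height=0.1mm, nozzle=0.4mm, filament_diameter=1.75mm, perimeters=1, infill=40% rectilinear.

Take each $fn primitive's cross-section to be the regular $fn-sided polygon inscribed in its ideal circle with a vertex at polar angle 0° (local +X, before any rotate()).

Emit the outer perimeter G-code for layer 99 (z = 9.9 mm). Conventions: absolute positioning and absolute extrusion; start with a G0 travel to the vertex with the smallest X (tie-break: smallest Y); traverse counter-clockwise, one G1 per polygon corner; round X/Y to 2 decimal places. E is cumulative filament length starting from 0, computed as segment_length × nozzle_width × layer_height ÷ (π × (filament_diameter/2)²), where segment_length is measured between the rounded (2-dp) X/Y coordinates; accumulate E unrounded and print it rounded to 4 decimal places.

At z = 9.9 mm: the cylinder: section is a regular 12-gon, circumradius r=2.5; the cube at (16, 6.5) is absent (z outside [10, 21]); Combining (union): only the r=2.5 cylinder is present, so the union is just that shape — 1 connected region; (rotated 60° about Z; rotation is an isometry so areas/perimeters/island counts are preserved). The outline is a single polygon with 12 vertices. Extrusion per mm of travel: 0.4 × 0.1 / (π × 0.875²) = 0.016630. Accumulating E over each segment gives final E = 0.2585.

G0 X-2.50 Y0.00 Z9.90
G1 X-2.17 Y-1.25 E0.0215
G1 X-1.25 Y-2.17 E0.0431
G1 X0.00 Y-2.50 E0.0646
G1 X1.25 Y-2.17 E0.0861
G1 X2.17 Y-1.25 E0.1078
G1 X2.50 Y0.00 E0.1293
G1 X2.17 Y1.25 E0.1508
G1 X1.25 Y2.17 E0.1724
G1 X0.00 Y2.50 E0.1939
G1 X-1.25 Y2.17 E0.2154
G1 X-2.17 Y1.25 E0.2370
G1 X-2.50 Y0.00 E0.2585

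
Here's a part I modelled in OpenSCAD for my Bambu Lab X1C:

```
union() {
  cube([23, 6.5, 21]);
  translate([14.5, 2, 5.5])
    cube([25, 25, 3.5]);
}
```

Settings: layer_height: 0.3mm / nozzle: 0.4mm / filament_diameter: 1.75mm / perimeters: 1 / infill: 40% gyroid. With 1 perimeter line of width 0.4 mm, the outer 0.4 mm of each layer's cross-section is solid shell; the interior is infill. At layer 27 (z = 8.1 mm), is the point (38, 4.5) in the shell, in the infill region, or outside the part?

infill

At z = 8.1 mm: the cube (footprint 23×6.5) is included at this height; the 25×25 cube at (14.5, 2) contributes its full rectangle; Combining (union): the regions partially overlap (shared area 38.25 mm²), so overlapping operands fuse into one piece — 1 connected region. Overall, the cross-section is a single solid region. The nearest boundary edge runs (39.50, 27.00)→(39.50, 2.00); distance from the point to it = 1.50 mm. The point is inside the cross-section and 1.50 mm from the nearest boundary — more than the 0.4 mm shell width (1 × 0.4), so it's in the infill interior.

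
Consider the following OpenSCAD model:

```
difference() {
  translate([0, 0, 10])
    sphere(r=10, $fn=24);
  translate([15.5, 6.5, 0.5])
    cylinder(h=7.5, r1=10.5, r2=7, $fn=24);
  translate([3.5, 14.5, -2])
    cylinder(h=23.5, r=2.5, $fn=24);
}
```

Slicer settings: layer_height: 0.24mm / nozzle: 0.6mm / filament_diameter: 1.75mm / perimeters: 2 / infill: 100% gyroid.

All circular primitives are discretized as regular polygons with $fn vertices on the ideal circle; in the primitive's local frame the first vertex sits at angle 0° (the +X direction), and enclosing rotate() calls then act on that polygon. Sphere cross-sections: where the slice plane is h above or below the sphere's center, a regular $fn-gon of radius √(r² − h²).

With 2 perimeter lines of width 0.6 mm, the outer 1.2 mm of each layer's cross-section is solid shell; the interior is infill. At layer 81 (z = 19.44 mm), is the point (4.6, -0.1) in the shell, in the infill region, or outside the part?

At z = 19.44 mm: the sphere: section is a regular 24-gon, circumradius = √(r²−h²) = √(10²−9.44²) = 3.299; the cone at (15.5, 6.5) does not reach this height (z outside [0.5, 8]); the r=2.5 cylinder at (3.5, 14.5) gives a regular 24-gon of circumradius 2.5 (constant along its height); After the difference (first − rest): starting from the r=10 sphere, the r=2.5 cylinder at (3.5, 14.5) misses the remaining region (no effect) — 1 connected region. Overall, the cross-section is a single solid region. The nearest boundary edge runs (3.19, 0.85)→(3.30, 0.00); distance from the point to it = 1.30 mm. The point is not inside any of the regions above, so it lies outside the cross-section (1.30 mm from the nearest boundary).

outside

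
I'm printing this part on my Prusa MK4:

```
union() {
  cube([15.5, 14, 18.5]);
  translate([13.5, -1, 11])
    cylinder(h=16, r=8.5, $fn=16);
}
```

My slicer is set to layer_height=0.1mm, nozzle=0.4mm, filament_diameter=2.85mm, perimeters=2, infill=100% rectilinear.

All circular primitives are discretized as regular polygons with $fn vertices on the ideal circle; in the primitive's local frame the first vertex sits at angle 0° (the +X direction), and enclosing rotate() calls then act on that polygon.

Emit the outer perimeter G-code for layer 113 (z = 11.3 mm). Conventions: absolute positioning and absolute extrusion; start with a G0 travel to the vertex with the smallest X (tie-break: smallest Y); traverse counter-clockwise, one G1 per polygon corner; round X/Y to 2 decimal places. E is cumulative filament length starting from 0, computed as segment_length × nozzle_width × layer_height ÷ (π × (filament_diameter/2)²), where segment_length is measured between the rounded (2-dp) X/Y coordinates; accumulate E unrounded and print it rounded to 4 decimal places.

At z = 11.3 mm: the cube (footprint 15.5×14) is included at this height; the r=8.5 cylinder at (13.5, -1) contributes a regular 16-gon of circumradius 8.5; Taking the union: the regions partially overlap (shared area 61.50 mm²), so overlapping operands fuse into one piece — 1 connected region. The outline is a single polygon with 17 vertices. Extrusion per mm of travel: 0.4 × 0.1 / (π × 1.425²) = 0.006270. Accumulating E over each segment gives final E = 0.5039.

G0 X0.00 Y0.00 Z11.30
G1 X5.20 Y0.00 E0.0326
G1 X5.00 Y-1.00 E0.0390
G1 X5.65 Y-4.25 E0.0598
G1 X7.49 Y-7.01 E0.0806
G1 X10.25 Y-8.85 E0.1014
G1 X13.50 Y-9.50 E0.1222
G1 X16.75 Y-8.85 E0.1429
G1 X19.51 Y-7.01 E0.1637
G1 X21.35 Y-4.25 E0.1845
G1 X22.00 Y-1.00 E0.2053
G1 X21.35 Y2.25 E0.2261
G1 X19.51 Y5.01 E0.2469
G1 X16.75 Y6.85 E0.2677
G1 X15.50 Y7.10 E0.2757
G1 X15.50 Y14.00 E0.3190
G1 X0.00 Y14.00 E0.4161
G1 X0.00 Y0.00 E0.5039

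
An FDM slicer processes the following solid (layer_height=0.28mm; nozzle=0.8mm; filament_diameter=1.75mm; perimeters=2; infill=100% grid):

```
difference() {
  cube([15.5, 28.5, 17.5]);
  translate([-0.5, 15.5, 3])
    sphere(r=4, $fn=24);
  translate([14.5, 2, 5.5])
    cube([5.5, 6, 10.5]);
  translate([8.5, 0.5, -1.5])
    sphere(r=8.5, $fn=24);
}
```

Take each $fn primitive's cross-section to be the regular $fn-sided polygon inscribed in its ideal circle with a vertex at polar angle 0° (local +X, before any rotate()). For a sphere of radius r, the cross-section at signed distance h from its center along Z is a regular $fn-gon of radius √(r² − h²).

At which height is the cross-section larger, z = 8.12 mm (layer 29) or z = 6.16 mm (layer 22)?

Layer 29 (z = 8.12): the cube is present — its section is the full 15.5×28.5 rectangle (area 441.75 mm²); the sphere at (-0.5, 15.5) is not intersected at this z (|z−center|=5.120 > r=4); the 5.5×6 cube at (14.5, 2) contributes its full rectangle (area 33.00 mm²); the sphere at (8.5, 0.5) does not reach this height (|z−center|=9.620 > r=8.5); Taking the first minus the rest: starting from the 15.5×28.5 cube (441.75 mm²), the 5.5×6 cube at (14.5, 2) partially overlaps it — only the 6.00 mm² overlap (of its 33.00 mm²) is removed, clipping the outline — area = 435.75 mm². So its area = 435.75 mm². Layer 22 (z = 6.16): the cube (footprint 15.5×28.5) is included at this height (area 441.75 mm²); the r=4 sphere at (-0.5, 15.5) contributes a regular 24-gon of circumradius √(4²−3.16²) = 2.452 (area = (24/2)·2.452²·sin(360°/24) = 18.68 mm²); the 5.5×6 cube at (14.5, 2) contributes its full rectangle (area 33.00 mm²); the sphere at (8.5, 0.5): section is a regular 24-gon, circumradius = √(r²−h²) = √(8.5²−7.66²) = 3.684 (area = (24/2)·3.684²·sin(360°/24) = 42.16 mm²); Taking the first minus the rest: starting from the 15.5×28.5 cube (441.75 mm²), the r=4 sphere at (-0.5, 15.5) partially overlaps it — only the 6.92 mm² overlap (of its 18.68 mm²) is removed, clipping the outline; the 5.5×6 cube at (14.5, 2) partially overlaps it — only the 6.00 mm² overlap (of its 33.00 mm²) is removed, clipping the outline; the r=8.5 sphere at (8.5, 0.5) partially overlaps it — only the 24.73 mm² overlap (of its 42.16 mm²) is removed, clipping the outline — area = 404.10 mm². So its area = 404.10 mm². Layer 29 is larger (435.75 vs 404.10 mm²).

layer 29 (z = 8.12 mm)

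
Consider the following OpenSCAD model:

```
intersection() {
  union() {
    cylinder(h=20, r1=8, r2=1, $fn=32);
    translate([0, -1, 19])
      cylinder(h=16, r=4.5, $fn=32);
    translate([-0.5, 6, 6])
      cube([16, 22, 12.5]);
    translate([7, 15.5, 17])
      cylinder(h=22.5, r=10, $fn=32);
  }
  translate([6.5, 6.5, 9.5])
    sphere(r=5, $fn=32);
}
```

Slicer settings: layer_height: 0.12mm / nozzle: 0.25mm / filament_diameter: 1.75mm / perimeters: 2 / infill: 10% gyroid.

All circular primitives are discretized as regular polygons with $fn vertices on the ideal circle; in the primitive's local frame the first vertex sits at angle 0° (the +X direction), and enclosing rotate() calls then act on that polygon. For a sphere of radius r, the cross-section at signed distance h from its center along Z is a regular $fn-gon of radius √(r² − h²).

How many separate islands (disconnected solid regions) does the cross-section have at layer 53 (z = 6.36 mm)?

At z = 6.36 mm: the cone (r1=8→r2=1) has section circumradius 5.774 here — a regular 32-gon; the cylinder at (0, -1) is absent (z outside [19, 35]); the cube at (-0.5, 6) is present — its section is the full 16×22 rectangle; the cylinder at (7, 15.5) is absent (z outside [17, 39.5]); Merging all regions: the 2 present regions are separate (no shared area or edge), so areas and boundary lengths simply add and each stays a separate island — 2 connected regions; the sphere at (6.5, 6.5): section is a regular 32-gon, circumradius = √(r²−h²) = √(5²−3.14²) = 3.891; Taking the intersection: the r=5 sphere at (6.5, 6.5) partially overlaps that combined region; clipping to the common part keeps 28.33 mm² — 2 connected regions. Overall, the cross-section has 2 separate islands. Island count = 2.

2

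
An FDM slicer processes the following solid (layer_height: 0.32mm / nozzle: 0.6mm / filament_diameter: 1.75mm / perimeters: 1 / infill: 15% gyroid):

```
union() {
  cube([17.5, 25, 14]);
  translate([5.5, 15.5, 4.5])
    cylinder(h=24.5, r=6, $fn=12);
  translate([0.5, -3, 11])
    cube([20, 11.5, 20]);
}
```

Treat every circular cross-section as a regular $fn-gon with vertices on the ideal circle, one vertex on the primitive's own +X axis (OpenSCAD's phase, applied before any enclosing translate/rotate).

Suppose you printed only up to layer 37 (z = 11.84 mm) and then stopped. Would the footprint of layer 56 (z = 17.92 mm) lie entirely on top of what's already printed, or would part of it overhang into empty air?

Compare the two slices. At z = 11.84: the 17.5×25 cube contributes its full rectangle (area 437.50 mm²); the r=6 cylinder at (5.5, 15.5) gives a regular 12-gon of circumradius 6 (constant along its height) (area = (12/2)·6.000²·sin(360°/12) = 108.00 mm²); the cube at (0.5, -3) (footprint 20×11.5) is included at this height (area 230.00 mm²); Taking the union: the regions partially overlap — summed areas 775.50 mm² minus the doubly-counted overlap 251.57 mm² gives 523.93 mm² — area = 523.93 mm². At z = 17.92: the cube does not reach this height (z outside [0, 14]); the r=6 cylinder at (5.5, 15.5) contributes a regular 12-gon of circumradius 6 (area = (12/2)·6.000²·sin(360°/12) = 108.00 mm²); the cube at (0.5, -3) is present — its section is the full 20×11.5 rectangle (area 230.00 mm²); Taking the union: the 2 present regions are separate (no shared area or edge), so areas and boundary lengths simply add and each stays a separate island — area = 338.00 mm². Checking containment: the cross-section at z = 17.92 is a subset of the cross-section at z = 11.84.

entirely on top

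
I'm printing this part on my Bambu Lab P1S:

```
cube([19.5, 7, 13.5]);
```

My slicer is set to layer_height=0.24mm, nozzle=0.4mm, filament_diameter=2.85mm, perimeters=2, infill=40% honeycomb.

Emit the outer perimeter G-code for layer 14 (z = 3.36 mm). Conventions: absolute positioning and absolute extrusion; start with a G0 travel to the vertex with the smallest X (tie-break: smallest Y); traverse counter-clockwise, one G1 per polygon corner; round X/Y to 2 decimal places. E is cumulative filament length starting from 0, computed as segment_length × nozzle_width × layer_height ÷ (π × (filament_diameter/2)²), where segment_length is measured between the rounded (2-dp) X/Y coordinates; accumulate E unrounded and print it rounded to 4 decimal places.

At z = 3.36 mm: the 19.5×7 cube contributes its full rectangle. The outline is a single polygon with 4 vertices. Extrusion per mm of travel: 0.4 × 0.24 / (π × 1.425²) = 0.015048. Accumulating E over each segment gives final E = 0.7976.

G0 X0.00 Y0.00 Z3.36
G1 X19.50 Y0.00 E0.2934
G1 X19.50 Y7.00 E0.3988
G1 X0.00 Y7.00 E0.6922
G1 X0.00 Y0.00 E0.7976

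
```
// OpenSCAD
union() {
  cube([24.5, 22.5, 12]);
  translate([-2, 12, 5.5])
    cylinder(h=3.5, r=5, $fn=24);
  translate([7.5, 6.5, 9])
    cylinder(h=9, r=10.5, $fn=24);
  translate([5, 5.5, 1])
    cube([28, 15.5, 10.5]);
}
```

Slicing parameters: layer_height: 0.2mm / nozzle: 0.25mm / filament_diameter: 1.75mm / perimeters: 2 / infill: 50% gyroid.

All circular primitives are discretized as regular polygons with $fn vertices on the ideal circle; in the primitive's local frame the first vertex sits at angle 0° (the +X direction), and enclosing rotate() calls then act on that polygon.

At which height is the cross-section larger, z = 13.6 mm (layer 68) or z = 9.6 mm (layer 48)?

layer 48 (z = 9.6 mm)

Layer 68 (z = 13.6): the cube does not reach this height (z outside [0, 12]); the cylinder at (-2, 12) does not reach this height (z outside [5.5, 9]); the r=10.5 cylinder at (7.5, 6.5) gives a regular 24-gon of circumradius 10.5 (constant along its height) (area = (24/2)·10.500²·sin(360°/24) = 342.42 mm²); the cube at (5, 5.5) does not reach this height (z outside [1, 11.5]); Merging all regions: only the r=10.5 cylinder at (7.5, 6.5) is present, so the union is just that shape — area = 342.42 mm². So its area = 342.42 mm². Layer 48 (z = 9.6): the cube is present — its section is the full 24.5×22.5 rectangle (area 551.25 mm²); the cylinder at (-2, 12) does not reach this height (z outside [5.5, 9]); the r=10.5 cylinder at (7.5, 6.5) contributes a regular 24-gon of circumradius 10.5 (area = (24/2)·10.500²·sin(360°/24) = 342.42 mm²); the 28×15.5 cube at (5, 5.5) contributes its full rectangle (area 434.00 mm²); Merging all regions: the regions partially overlap — summed areas 1327.67 mm² minus the doubly-counted overlap 570.70 mm² gives 756.97 mm² — area = 756.97 mm². So its area = 756.97 mm². Layer 48 is larger (756.97 vs 342.42 mm²).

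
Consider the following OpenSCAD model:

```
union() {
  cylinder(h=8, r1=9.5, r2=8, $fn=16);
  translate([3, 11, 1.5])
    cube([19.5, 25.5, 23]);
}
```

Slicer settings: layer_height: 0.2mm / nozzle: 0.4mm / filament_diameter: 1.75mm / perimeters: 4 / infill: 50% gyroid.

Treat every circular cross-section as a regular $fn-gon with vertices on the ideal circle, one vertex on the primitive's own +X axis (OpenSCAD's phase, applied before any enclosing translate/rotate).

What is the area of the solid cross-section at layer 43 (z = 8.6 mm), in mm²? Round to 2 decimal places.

At z = 8.6 mm: the cone does not reach this height (z outside [0, 8]); the cube at (3, 11) is present — its section is the full 19.5×25.5 rectangle (area 497.25 mm²); Taking the union: only the 19.5×25.5 cube at (3, 11) is present, so the union is just that shape — area = 497.25 mm². Overall, the cross-section is a single solid region. Net area = 497.25 mm².

497.25 mm²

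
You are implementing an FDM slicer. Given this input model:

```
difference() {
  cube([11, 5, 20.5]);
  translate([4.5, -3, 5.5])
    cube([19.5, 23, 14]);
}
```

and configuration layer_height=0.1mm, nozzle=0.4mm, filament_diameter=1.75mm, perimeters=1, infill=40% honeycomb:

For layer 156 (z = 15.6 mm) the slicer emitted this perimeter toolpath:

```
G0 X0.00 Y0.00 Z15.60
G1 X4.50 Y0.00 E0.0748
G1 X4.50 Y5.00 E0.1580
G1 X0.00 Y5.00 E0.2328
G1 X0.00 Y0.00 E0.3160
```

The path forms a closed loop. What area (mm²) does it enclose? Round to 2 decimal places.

22.50 mm²

Apply the shoelace formula to the sequence of (X, Y) vertices; enclosed area = 22.50 mm².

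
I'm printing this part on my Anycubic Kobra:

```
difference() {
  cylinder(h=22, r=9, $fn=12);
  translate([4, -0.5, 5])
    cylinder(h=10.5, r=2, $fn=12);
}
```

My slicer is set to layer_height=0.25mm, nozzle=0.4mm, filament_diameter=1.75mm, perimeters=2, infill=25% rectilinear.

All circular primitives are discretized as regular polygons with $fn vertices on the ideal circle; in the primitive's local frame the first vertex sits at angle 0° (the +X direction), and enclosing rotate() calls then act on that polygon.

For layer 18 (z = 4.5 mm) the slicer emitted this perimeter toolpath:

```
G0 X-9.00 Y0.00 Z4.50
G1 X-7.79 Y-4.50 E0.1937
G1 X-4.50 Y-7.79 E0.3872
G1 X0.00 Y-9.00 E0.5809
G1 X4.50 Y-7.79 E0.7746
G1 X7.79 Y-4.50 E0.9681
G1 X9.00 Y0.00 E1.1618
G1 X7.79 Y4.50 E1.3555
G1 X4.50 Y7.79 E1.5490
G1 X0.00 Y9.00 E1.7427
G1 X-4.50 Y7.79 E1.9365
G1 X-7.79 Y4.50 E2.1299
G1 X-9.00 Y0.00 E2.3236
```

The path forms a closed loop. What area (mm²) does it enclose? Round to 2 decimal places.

242.87 mm²

Apply the shoelace formula to the sequence of (X, Y) vertices; enclosed area = 242.87 mm².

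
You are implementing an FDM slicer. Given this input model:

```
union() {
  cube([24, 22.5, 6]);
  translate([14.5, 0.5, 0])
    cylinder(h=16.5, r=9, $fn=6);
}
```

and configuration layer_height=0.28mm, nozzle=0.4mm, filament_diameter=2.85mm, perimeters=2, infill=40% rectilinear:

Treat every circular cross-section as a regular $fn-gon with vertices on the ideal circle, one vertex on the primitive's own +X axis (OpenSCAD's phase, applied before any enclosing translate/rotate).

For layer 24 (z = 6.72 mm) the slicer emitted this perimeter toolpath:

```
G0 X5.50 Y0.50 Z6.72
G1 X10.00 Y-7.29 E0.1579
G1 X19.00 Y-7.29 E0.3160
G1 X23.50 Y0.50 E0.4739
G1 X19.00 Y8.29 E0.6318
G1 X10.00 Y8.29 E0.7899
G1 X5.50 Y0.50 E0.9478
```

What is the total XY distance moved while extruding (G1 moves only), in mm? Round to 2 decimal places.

Sum the Euclidean lengths of each G1 segment: total = 53.99 mm.

53.99 mm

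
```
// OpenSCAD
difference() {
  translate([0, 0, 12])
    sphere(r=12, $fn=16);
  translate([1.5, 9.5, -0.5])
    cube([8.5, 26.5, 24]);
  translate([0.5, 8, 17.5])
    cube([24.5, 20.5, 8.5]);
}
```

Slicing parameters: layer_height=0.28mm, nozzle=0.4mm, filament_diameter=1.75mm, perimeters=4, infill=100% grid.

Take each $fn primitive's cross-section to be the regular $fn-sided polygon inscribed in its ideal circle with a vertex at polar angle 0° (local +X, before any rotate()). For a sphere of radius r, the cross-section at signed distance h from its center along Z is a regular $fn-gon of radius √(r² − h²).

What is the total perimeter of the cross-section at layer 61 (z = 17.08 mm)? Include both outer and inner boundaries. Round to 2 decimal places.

68.73 mm

At z = 17.08 mm: the r=12 sphere slices to a regular 16-gon of circumradius 10.872 (√(r²−h²) with h=5.08 from center) (perimeter = 2·16·10.872·sin(180°/16) = 67.87 mm); the cube at (1.5, 9.5) is present — its section is the full 8.5×26.5 rectangle (perimeter 70.00 mm); the cube at (0.5, 8) is not intersected at this z (z outside [17.5, 26]); After the difference (first − rest): starting from the r=12 sphere, the 8.5×26.5 cube at (1.5, 9.5) partially overlaps it — only the 2.37 mm² overlap (of its 225.25 mm²) is removed, clipping the outline — boundary = 68.73 mm. Overall, the cross-section is a single solid region. Total boundary length (outer) = 68.73 mm.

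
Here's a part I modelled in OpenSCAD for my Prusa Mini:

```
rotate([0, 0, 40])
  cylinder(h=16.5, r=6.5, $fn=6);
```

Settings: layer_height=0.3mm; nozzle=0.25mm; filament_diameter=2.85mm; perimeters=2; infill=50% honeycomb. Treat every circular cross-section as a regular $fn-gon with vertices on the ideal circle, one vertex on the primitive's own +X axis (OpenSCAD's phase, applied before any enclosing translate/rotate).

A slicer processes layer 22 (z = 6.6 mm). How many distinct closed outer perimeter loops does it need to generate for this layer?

1

At z = 6.6 mm: the cylinder: section is a regular 6-gon, circumradius r=6.5; (whole slice rotated 40° about Z — lengths, areas and connectivity unchanged). The result has 1 disconnected region.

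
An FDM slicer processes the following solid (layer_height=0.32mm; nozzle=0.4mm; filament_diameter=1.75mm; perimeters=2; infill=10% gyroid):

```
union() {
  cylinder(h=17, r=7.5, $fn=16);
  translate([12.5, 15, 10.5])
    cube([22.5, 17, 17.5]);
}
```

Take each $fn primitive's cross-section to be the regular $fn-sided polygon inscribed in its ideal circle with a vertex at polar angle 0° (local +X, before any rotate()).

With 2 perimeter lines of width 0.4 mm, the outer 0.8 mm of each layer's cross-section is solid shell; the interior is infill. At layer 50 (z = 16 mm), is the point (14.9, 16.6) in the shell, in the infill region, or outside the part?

infill

At z = 16 mm: the r=7.5 cylinder contributes a regular 16-gon of circumradius 7.5; the cube at (12.5, 15) (footprint 22.5×17) is included at this height; Merging all regions: the 2 present regions are separate (no shared area or edge), so areas and boundary lengths simply add and each stays a separate island — 2 connected regions. Overall, the cross-section has 2 separate islands. The nearest boundary edge runs (35.00, 15.00)→(12.50, 15.00); distance from the point to it = 1.60 mm. (Shell/infill is judged within the island containing the point — the largest one.) The point is inside the cross-section and 1.60 mm from the nearest boundary — more than the 0.8 mm shell width (2 × 0.4), so it's in the infill interior.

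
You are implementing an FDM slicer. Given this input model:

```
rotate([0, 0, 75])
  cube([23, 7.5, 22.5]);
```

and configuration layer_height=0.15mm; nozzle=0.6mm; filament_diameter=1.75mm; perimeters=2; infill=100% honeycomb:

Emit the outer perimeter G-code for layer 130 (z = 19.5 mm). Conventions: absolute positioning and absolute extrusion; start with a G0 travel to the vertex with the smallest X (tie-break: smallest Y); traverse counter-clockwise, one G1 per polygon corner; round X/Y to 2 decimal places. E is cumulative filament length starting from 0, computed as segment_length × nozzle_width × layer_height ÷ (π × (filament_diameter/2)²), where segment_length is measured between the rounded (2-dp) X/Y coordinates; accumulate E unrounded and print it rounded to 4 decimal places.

At z = 19.5 mm: the cube (footprint 23×7.5) is included at this height; (rotated 75° about Z; rotation is an isometry so areas/perimeters/island counts are preserved). The outline is a single polygon with 4 vertices. Extrusion per mm of travel: 0.6 × 0.15 / (π × 0.875²) = 0.037418. Accumulating E over each segment gives final E = 2.2823.

G0 X-7.24 Y1.94 Z19.50
G1 X0.00 Y0.00 E0.2805
G1 X5.95 Y22.22 E1.1412
G1 X-1.29 Y24.16 E1.4216
G1 X-7.24 Y1.94 E2.2823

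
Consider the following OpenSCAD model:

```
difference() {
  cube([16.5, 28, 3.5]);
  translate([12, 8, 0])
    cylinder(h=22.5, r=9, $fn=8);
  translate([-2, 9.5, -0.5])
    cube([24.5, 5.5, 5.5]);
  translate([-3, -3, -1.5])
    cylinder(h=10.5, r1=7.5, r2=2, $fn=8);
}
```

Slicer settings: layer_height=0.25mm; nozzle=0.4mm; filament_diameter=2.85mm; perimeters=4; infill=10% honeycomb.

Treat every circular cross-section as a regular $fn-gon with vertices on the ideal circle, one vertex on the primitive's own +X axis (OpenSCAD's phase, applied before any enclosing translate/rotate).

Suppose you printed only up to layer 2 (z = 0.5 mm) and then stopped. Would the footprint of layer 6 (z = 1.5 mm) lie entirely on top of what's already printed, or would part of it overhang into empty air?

part overhangs

Compare the two slices. At z = 0.5: the 16.5×28 cube contributes its full rectangle (area 462.00 mm²); the r=9 cylinder at (12, 8) contributes a regular 8-gon of circumradius 9 (area = (8/2)·9.000²·sin(360°/8) = 229.10 mm²); the cube at (-2, 9.5) (footprint 24.5×5.5) is included at this height (area 134.75 mm²); the cone at (-3, -3): at t=0.190 of its height the radius interpolates to r₁+(r₂−r₁)t = 6.452, giving a regular 8-gon of that circumradius (area = (8/2)·6.452²·sin(360°/8) = 117.76 mm²); After the difference (first − rest): starting from the 16.5×28 cube (462.00 mm²), the r=9 cylinder at (12, 8) partially overlaps it — only the 184.75 mm² overlap (of its 229.10 mm²) is removed, clipping the outline; the 24.5×5.5 cube at (-2, 9.5) partially overlaps it — only the 26.59 mm² overlap (of its 134.75 mm²) is removed, clipping the outline; the cone at (-3, -3) partially overlaps it — only the 3.45 mm² overlap (of its 117.76 mm²) is removed, clipping the outline — area = 247.21 mm². At z = 1.5: the cube (footprint 16.5×28) is included at this height (area 462.00 mm²); the cylinder at (12, 8): section is a regular 8-gon, circumradius r=9 (area = (8/2)·9.000²·sin(360°/8) = 229.10 mm²); the cube at (-2, 9.5) is present — its section is the full 24.5×5.5 rectangle (area 134.75 mm²); the cone at (-3, -3): at t=0.286 of its height the radius interpolates to r₁+(r₂−r₁)t = 5.929, giving a regular 8-gon of that circumradius (area = (8/2)·5.929²·sin(360°/8) = 99.41 mm²); Subtracting the remaining from the first: starting from the 16.5×28 cube (462.00 mm²), the r=9 cylinder at (12, 8) partially overlaps it — only the 184.75 mm² overlap (of its 229.10 mm²) is removed, clipping the outline; the 24.5×5.5 cube at (-2, 9.5) partially overlaps it — only the 26.59 mm² overlap (of its 134.75 mm²) is removed, clipping the outline; the cone at (-3, -3) partially overlaps it — only the 2.01 mm² overlap (of its 99.41 mm²) is removed, clipping the outline — area = 248.65 mm². Checking containment: at z = 1.5 the cross-section extends beyond the z = 0.5 cross-section by about 1.44 mm².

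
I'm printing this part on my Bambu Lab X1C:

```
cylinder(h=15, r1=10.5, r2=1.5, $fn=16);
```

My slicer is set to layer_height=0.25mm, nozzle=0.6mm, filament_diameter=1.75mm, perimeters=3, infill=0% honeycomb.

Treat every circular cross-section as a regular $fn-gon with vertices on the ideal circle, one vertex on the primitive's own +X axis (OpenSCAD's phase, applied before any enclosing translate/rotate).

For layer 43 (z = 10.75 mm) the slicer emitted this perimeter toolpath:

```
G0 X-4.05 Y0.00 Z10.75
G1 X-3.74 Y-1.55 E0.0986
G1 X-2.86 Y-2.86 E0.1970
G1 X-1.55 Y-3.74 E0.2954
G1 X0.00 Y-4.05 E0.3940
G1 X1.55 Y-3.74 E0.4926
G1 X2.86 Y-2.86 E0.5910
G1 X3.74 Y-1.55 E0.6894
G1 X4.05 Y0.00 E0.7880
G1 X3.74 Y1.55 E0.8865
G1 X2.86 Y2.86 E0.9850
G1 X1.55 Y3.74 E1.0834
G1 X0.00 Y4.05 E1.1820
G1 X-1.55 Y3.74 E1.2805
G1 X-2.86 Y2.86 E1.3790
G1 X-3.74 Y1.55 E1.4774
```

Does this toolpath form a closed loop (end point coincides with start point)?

Start point (G0): (-4.05, 0.00). End point (last G1): the path does not return to the start — open.

no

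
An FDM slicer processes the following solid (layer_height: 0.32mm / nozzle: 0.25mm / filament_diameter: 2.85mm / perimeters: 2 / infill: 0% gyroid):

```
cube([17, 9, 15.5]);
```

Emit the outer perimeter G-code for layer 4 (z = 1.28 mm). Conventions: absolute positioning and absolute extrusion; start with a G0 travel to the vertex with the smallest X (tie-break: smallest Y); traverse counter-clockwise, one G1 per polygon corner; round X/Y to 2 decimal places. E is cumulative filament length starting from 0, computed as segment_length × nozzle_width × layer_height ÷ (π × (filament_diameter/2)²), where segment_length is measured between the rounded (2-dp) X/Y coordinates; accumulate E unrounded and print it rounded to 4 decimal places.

G0 X0.00 Y0.00 Z1.28
G1 X17.00 Y0.00 E0.2132
G1 X17.00 Y9.00 E0.3260
G1 X0.00 Y9.00 E0.5392
G1 X0.00 Y0.00 E0.6521

At z = 1.28 mm: the 17×9 cube contributes its full rectangle. The outline is a single polygon with 4 vertices. Extrusion per mm of travel: 0.25 × 0.32 / (π × 1.425²) = 0.012540. Accumulating E over each segment gives final E = 0.6521.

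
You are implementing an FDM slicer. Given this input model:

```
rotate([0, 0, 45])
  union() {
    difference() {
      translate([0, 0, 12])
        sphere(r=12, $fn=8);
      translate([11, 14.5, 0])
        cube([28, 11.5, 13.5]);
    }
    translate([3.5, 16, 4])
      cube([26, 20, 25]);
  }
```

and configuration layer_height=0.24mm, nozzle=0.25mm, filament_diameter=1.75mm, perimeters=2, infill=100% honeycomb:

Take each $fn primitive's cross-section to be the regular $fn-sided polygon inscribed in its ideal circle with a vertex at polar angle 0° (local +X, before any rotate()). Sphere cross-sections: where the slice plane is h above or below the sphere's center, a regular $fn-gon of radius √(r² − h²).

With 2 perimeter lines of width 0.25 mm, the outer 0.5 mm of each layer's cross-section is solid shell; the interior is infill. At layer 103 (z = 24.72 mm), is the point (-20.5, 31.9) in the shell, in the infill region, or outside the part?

At z = 24.72 mm: the sphere is absent (|z−center|=12.720 > r=12); the cube at (11, 14.5) does not reach this height (z outside [0, 13.5]); Taking the first minus the rest: the first operand is absent here, so nothing remains; the cube at (3.5, 16) is present — its section is the full 26×20 rectangle; Combining (union): only the 26×20 cube at (3.5, 16) is present, so the union is just that shape — 1 connected region; (rotated 45° about Z; rotation is an isometry so areas/perimeters/island counts are preserved). Overall, the cross-section is a single solid region. Undo the 45° rotation: the query point maps to (8.061, 37.052) in the un-rotated model frame. The nearest boundary edge runs (29.50, 36.00)→(3.50, 36.00); distance from the point to it = 1.05 mm. The point is not inside any of the regions above, so it lies outside the cross-section (1.05 mm from the nearest boundary).

outside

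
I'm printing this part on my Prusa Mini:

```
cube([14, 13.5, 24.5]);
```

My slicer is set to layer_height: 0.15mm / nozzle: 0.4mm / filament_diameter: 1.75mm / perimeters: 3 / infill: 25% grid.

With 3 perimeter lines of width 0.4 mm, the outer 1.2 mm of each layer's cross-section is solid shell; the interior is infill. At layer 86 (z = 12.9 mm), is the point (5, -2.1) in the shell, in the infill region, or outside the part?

At z = 12.9 mm: the cube is present — its section is the full 14×13.5 rectangle. Overall, the cross-section is a single solid region. The nearest boundary edge runs (0.00, 0.00)→(14.00, 0.00); distance from the point to it = 2.10 mm. The point is not inside any of the regions above, so it lies outside the cross-section (2.10 mm from the nearest boundary).

outside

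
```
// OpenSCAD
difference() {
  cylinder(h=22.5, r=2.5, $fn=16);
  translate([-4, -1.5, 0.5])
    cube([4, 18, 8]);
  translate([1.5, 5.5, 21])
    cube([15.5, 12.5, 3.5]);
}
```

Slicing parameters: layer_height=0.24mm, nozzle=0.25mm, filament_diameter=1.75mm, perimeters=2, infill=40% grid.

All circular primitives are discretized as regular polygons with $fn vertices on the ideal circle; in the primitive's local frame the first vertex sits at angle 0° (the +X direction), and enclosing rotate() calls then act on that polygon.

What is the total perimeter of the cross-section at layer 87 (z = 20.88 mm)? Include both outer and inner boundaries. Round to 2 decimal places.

At z = 20.88 mm: the r=2.5 cylinder gives a regular 16-gon of circumradius 2.5 (constant along its height) (perimeter = 2·16·2.500·sin(180°/16) = 15.61 mm); the cube at (-4, -1.5) does not reach this height (z outside [0.5, 8.5]); the cube at (1.5, 5.5) does not reach this height (z outside [21, 24.5]); After the difference (first − rest): none of the subtracted shapes is present at this height, so the r=2.5 cylinder is unchanged — boundary = 15.61 mm. Overall, the cross-section is a single solid region. Total boundary length (outer) = 15.61 mm.

15.61 mm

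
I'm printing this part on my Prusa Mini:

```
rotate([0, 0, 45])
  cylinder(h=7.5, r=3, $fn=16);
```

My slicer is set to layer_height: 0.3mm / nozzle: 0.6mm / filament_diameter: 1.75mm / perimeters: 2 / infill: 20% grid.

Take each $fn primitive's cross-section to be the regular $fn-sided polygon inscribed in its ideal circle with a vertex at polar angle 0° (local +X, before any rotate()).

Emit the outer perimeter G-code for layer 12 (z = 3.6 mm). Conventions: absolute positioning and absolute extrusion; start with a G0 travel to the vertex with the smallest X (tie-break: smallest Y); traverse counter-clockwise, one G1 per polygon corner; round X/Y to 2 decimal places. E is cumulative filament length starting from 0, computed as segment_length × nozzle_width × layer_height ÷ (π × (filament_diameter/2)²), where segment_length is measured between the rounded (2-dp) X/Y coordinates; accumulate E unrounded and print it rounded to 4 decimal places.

G0 X-3.00 Y0.00 Z3.60
G1 X-2.77 Y-1.15 E0.0878
G1 X-2.12 Y-2.12 E0.1751
G1 X-1.15 Y-2.77 E0.2625
G1 X0.00 Y-3.00 E0.3503
G1 X1.15 Y-2.77 E0.4381
G1 X2.12 Y-2.12 E0.5254
G1 X2.77 Y-1.15 E0.6128
G1 X3.00 Y0.00 E0.7006
G1 X2.77 Y1.15 E0.7883
G1 X2.12 Y2.12 E0.8757
G1 X1.15 Y2.77 E0.9631
G1 X0.00 Y3.00 E1.0509
G1 X-1.15 Y2.77 E1.1386
G1 X-2.12 Y2.12 E1.2260
G1 X-2.77 Y1.15 E1.3134
G1 X-3.00 Y0.00 E1.4012

At z = 3.6 mm: the r=3 cylinder gives a regular 16-gon of circumradius 3 (constant along its height); (whole slice rotated 45° about Z — lengths, areas and connectivity unchanged). The outline is a single polygon with 16 vertices. Extrusion per mm of travel: 0.6 × 0.3 / (π × 0.875²) = 0.074835. Accumulating E over each segment gives final E = 1.4012.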